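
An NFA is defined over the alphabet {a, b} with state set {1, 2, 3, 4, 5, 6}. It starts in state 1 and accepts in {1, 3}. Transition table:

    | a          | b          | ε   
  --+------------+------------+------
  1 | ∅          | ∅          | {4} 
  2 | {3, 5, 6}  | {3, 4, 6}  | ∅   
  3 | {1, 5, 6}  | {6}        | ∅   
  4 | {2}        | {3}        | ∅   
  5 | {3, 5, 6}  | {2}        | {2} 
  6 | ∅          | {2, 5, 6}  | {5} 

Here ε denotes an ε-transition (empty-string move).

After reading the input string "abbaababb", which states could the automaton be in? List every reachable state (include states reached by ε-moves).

{2, 3, 4, 5, 6}

Start: ε-closure({1}) = {1, 4}.
Read 'a': {1, 4} → {2}.
Read 'b': {2} → {2, 3, 4, 5, 6}.
Read 'b': {2, 3, 4, 5, 6} → {2, 3, 4, 5, 6}.
Read 'a': {2, 3, 4, 5, 6} → {1, 2, 3, 4, 5, 6}.
Read 'a': {1, 2, 3, 4, 5, 6} → {1, 2, 3, 4, 5, 6}.
Read 'b': {1, 2, 3, 4, 5, 6} → {2, 3, 4, 5, 6}.
Read 'a': {2, 3, 4, 5, 6} → {1, 2, 3, 4, 5, 6}.
Read 'b': {1, 2, 3, 4, 5, 6} → {2, 3, 4, 5, 6}.
Read 'b': {2, 3, 4, 5, 6} → {2, 3, 4, 5, 6}.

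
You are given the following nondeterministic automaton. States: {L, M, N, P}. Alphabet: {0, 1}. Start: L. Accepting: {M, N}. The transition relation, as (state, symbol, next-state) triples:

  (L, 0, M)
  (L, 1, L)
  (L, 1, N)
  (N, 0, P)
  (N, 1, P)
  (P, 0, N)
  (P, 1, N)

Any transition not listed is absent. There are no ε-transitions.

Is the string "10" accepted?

Start in {L}.
Read '1': L→{L, N}; now {L, N}.
Read '0': L→{M}, N→{P}; now {M, P}.
The final set {M, P} contains the accepting state M.

Yes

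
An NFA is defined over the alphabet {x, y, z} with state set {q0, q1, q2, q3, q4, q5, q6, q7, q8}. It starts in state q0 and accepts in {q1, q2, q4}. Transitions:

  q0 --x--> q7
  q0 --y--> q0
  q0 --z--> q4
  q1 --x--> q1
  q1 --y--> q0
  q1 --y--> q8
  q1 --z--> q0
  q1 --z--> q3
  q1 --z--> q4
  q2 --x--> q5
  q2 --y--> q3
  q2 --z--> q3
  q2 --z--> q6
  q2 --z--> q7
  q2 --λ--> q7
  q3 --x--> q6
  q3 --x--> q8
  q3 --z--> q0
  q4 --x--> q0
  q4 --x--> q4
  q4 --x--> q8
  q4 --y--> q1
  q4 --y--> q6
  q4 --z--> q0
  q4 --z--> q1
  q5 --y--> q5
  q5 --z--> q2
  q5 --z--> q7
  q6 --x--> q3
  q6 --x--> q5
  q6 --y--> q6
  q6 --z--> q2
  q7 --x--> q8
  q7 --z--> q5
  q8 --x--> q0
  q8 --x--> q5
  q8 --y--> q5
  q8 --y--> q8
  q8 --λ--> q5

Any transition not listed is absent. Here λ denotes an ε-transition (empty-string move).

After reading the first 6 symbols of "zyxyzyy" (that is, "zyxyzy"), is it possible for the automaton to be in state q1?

Yes

Start in {q0}.
Read 'z': q0→{q4}; now {q4}.
Read 'y': q4→{q1, q6}; now {q1, q6}.
Read 'x': q1→{q1}, q6→{q3, q5}; now {q1, q3, q5}.
Read 'y': q1→{q0, q8}, q3→∅, q5→{q5}; now {q0, q5, q8}.
Read 'z': q0→{q4}, q5→{q2, q7}, q8→∅; now {q2, q4, q7}.
Read 'y': q2→{q3}, q4→{q1, q6}, q7→∅; now {q1, q3, q6}.
State q1 is in {q1, q3, q6}.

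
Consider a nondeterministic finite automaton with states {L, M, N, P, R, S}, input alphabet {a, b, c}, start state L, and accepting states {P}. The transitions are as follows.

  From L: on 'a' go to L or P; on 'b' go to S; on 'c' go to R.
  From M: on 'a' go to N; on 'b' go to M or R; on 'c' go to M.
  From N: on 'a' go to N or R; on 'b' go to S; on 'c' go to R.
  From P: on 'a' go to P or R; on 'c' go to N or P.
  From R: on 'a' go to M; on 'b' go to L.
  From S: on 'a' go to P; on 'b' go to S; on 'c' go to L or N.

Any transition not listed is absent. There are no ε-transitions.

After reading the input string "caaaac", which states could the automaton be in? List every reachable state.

Start in {L}.
Read 'c': L→{R}; now {R}.
Read 'a': R→{M}; now {M}.
Read 'a': M→{N}; now {N}.
Read 'a': N→{N, R}; now {N, R}.
Read 'a': N→{N, R}, R→{M}; now {M, N, R}.
Read 'c': M→{M}, N→{R}, R→∅; now {M, R}.

{M, R}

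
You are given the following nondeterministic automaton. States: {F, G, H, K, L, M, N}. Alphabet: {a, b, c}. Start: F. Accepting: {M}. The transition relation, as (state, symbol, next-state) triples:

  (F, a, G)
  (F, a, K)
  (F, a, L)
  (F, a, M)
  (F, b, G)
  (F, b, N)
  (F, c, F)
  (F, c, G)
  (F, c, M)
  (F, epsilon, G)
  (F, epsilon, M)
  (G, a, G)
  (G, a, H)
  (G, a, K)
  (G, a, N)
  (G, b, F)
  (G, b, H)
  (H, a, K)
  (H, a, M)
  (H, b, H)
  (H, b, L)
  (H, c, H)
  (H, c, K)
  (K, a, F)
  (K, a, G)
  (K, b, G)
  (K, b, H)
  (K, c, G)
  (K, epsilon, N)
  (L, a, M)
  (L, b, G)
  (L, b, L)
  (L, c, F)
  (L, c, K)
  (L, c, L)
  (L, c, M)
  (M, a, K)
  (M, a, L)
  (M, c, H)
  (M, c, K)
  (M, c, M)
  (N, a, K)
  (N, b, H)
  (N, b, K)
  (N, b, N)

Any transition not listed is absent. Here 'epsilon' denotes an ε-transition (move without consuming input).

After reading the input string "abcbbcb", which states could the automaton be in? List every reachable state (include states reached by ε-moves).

Start: ε-closure({F}) = {F, G, M}.
Read 'a': F→{G, K, L, M}, G→{G, H, K, N}, M→{K, L}; now {G, H, K, L, M, N}.
Read 'b': G→{F, H}, H→{H, L}, K→{G, H}, L→{G, L}, M→∅, N→{H, K, N}; union {F, G, H, K, L, N}; ε-closure = {F, G, H, K, L, M, N}.
Read 'c': F→{F, G, M}, G→∅, H→{H, K}, K→{G}, L→{F, K, L, M}, M→{H, K, M}, N→∅; union {F, G, H, K, L, M}; ε-closure = {F, G, H, K, L, M, N}.
Read 'b': F→{G, N}, G→{F, H}, H→{H, L}, K→{G, H}, L→{G, L}, M→∅, N→{H, K, N}; union {F, G, H, K, L, N}; ε-closure = {F, G, H, K, L, M, N}.
Read 'b': F→{G, N}, G→{F, H}, H→{H, L}, K→{G, H}, L→{G, L}, M→∅, N→{H, K, N}; union {F, G, H, K, L, N}; ε-closure = {F, G, H, K, L, M, N}.
Read 'c': F→{F, G, M}, G→∅, H→{H, K}, K→{G}, L→{F, K, L, M}, M→{H, K, M}, N→∅; union {F, G, H, K, L, M}; ε-closure = {F, G, H, K, L, M, N}.
Read 'b': F→{G, N}, G→{F, H}, H→{H, L}, K→{G, H}, L→{G, L}, M→∅, N→{H, K, N}; union {F, G, H, K, L, N}; ε-closure = {F, G, H, K, L, M, N}.

{F, G, H, K, L, M, N}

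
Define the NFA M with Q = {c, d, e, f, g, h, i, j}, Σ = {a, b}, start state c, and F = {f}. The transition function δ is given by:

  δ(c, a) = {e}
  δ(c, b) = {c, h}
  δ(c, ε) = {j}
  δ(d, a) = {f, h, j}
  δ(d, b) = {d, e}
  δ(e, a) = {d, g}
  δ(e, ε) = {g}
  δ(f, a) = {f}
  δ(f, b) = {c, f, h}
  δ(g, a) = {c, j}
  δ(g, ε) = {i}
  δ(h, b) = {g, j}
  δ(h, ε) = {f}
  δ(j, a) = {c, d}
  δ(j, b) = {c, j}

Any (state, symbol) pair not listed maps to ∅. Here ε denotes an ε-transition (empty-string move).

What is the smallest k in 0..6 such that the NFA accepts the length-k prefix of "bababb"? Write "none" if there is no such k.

Start: ε-closure({c}) = {c, j}.
Read 'b': c→{c, h}, j→{c, j}; union {c, h, j}; ε-closure = {c, f, h, j}.
None of the earlier sets intersect F, but {c, f, h, j} does.

1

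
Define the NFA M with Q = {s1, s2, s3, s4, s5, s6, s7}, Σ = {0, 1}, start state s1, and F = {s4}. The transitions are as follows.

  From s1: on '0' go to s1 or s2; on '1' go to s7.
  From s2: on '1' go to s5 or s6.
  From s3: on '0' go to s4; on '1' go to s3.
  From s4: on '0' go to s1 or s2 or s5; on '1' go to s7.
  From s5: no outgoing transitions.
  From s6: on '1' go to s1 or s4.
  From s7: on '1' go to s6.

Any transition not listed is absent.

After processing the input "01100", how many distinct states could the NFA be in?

2

Start in {s1}.
Read '0': s1→{s1, s2}; now {s1, s2}.
Read '1': s1→{s7}, s2→{s5, s6}; now {s5, s6, s7}.
Read '1': s5→∅, s6→{s1, s4}, s7→{s6}; now {s1, s4, s6}.
Read '0': s1→{s1, s2}, s4→{s1, s2, s5}, s6→∅; now {s1, s2, s5}.
Read '0': s1→{s1, s2}, s2→∅, s5→∅; now {s1, s2}.
That set has 2 states.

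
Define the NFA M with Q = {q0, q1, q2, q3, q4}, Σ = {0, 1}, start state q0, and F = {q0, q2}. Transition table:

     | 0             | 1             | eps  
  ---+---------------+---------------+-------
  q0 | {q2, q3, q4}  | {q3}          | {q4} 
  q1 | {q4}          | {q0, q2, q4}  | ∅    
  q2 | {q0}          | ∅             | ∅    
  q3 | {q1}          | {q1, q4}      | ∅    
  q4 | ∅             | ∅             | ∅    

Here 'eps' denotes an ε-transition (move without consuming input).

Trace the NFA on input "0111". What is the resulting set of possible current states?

Start: ε-closure({q0}) = {q0, q4}.
Read '0': q0→{q2, q3, q4}, q4→∅; now {q2, q3, q4}.
Read '1': q2→∅, q3→{q1, q4}, q4→∅; now {q1, q4}.
Read '1': q1→{q0, q2, q4}, q4→∅; now {q0, q2, q4}.
Read '1': q0→{q3}, q2→∅, q4→∅; now {q3}.

{q3}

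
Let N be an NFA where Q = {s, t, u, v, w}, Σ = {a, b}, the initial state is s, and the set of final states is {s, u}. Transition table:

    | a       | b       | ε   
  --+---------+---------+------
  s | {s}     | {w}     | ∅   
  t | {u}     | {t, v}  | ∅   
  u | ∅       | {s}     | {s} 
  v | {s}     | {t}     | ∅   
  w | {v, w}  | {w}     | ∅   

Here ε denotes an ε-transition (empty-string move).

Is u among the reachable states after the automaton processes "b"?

Start in {s}.
Read 'b': {s} → {w}.
State u is not in {w}.

No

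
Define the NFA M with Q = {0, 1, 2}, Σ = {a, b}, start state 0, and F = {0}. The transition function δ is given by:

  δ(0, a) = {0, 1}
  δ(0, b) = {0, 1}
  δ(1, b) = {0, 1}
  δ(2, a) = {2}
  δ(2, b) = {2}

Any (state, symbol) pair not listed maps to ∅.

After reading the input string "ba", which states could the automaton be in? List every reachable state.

Start in {0}.
Read 'b': 0→{0, 1}; now {0, 1}.
Read 'a': 0→{0, 1}, 1→∅; now {0, 1}.

{0, 1}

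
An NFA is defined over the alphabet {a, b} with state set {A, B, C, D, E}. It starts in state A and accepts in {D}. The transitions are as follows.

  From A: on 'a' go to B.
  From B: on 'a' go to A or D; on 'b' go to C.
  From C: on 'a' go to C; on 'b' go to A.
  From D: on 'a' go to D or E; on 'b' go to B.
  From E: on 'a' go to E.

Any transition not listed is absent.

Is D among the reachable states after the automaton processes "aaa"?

Yes

Start in {A}.
Read 'a': A→{B}; now {B}.
Read 'a': B→{A, D}; now {A, D}.
Read 'a': A→{B}, D→{D, E}; now {B, D, E}.
State D is in {B, D, E}.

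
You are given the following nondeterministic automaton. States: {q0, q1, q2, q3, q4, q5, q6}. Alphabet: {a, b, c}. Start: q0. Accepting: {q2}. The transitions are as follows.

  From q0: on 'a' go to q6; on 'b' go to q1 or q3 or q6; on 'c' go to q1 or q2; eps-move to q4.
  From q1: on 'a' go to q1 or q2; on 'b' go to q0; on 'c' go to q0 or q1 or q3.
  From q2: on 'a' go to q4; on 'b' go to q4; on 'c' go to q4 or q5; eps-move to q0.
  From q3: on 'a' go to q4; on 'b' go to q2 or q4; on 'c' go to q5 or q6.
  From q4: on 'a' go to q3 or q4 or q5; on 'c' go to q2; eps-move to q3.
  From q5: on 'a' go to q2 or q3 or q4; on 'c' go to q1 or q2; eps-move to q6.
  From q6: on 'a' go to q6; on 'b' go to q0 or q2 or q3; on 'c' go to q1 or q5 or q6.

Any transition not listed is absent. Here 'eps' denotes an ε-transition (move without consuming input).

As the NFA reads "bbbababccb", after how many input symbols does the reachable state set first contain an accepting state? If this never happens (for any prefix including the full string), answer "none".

1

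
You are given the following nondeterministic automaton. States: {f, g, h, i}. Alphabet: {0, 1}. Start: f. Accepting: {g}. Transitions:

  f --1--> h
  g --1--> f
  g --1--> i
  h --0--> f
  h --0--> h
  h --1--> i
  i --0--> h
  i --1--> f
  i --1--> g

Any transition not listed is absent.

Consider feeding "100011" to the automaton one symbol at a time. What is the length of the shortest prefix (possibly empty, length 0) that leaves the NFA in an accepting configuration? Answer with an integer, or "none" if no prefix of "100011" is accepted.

6

Start in {f}.
Read '1': f→{h}; now {h}.
Read '0': h→{f, h}; now {f, h}.
Read '0': f→∅, h→{f, h}; now {f, h}.
Read '0': f→∅, h→{f, h}; now {f, h}.
Read '1': f→{h}, h→{i}; now {h, i}.
Read '1': h→{i}, i→{f, g}; now {f, g, i}.
None of the earlier sets intersect F, but {f, g, i} does.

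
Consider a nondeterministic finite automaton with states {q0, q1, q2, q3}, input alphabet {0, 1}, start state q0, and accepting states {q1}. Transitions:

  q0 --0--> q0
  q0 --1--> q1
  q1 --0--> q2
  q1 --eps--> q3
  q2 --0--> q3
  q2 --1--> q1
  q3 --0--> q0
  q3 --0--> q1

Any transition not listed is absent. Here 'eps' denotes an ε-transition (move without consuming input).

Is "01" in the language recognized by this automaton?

Yes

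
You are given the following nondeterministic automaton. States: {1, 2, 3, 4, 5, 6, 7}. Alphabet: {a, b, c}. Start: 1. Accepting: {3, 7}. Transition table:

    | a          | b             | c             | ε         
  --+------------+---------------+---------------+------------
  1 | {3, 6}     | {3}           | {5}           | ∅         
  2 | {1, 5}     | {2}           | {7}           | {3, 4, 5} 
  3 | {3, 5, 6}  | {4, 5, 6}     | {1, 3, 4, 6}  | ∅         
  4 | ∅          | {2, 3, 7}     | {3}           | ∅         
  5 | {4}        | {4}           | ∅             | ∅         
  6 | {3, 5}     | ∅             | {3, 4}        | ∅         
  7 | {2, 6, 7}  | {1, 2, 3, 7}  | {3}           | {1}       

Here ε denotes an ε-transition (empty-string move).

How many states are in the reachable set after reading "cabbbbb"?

7

Start in {1}.
Read 'c': 1→{5}; now {5}.
Read 'a': 5→{4}; now {4}.
Read 'b': 4→{2, 3, 7}; union {2, 3, 7}; ε-closure = {1, 2, 3, 4, 5, 7}.
Read 'b': 1→{3}, 2→{2}, 3→{4, 5, 6}, 4→{2, 3, 7}, 5→{4}, 7→{1, 2, 3, 7}; now {1, 2, 3, 4, 5, 6, 7}.
Read 'b': 1→{3}, 2→{2}, 3→{4, 5, 6}, 4→{2, 3, 7}, 5→{4}, 6→∅, 7→{1, 2, 3, 7}; now {1, 2, 3, 4, 5, 6, 7}.
Read 'b': 1→{3}, 2→{2}, 3→{4, 5, 6}, 4→{2, 3, 7}, 5→{4}, 6→∅, 7→{1, 2, 3, 7}; now {1, 2, 3, 4, 5, 6, 7}.
Read 'b': 1→{3}, 2→{2}, 3→{4, 5, 6}, 4→{2, 3, 7}, 5→{4}, 6→∅, 7→{1, 2, 3, 7}; now {1, 2, 3, 4, 5, 6, 7}.
That set has 7 states.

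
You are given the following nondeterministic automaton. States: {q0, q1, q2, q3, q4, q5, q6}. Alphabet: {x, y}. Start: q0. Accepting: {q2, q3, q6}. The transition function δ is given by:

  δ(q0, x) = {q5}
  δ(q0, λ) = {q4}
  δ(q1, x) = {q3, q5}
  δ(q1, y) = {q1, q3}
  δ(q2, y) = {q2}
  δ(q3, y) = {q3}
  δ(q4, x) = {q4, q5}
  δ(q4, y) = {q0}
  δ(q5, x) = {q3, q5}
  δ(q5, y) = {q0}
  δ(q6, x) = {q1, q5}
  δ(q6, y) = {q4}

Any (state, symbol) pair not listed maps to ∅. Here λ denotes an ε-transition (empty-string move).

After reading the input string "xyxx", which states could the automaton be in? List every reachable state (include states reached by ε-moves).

Start: ε-closure({q0}) = {q0, q4}.
Read 'x': q0→{q5}, q4→{q4, q5}; now {q4, q5}.
Read 'y': q4→{q0}, q5→{q0}; union {q0}; ε-closure = {q0, q4}.
Read 'x': q0→{q5}, q4→{q4, q5}; now {q4, q5}.
Read 'x': q4→{q4, q5}, q5→{q3, q5}; now {q3, q4, q5}.

{q3, q4, q5}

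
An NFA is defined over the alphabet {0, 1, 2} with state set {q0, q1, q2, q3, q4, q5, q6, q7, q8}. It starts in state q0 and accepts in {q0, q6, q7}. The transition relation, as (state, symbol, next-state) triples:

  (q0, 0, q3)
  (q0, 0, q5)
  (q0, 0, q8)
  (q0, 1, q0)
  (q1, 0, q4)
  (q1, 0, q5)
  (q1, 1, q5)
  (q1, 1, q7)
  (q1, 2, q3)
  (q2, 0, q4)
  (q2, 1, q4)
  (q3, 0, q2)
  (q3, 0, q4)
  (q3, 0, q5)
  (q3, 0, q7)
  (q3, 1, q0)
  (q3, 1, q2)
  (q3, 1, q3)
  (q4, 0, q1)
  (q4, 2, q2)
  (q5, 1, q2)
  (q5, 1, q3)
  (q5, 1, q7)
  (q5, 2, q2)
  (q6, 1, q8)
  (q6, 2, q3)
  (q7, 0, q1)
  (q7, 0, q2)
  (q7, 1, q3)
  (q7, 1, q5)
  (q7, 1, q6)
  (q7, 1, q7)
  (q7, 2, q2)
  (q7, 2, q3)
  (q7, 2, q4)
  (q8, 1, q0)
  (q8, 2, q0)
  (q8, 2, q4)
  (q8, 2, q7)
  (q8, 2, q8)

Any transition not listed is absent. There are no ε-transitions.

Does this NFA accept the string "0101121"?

Yes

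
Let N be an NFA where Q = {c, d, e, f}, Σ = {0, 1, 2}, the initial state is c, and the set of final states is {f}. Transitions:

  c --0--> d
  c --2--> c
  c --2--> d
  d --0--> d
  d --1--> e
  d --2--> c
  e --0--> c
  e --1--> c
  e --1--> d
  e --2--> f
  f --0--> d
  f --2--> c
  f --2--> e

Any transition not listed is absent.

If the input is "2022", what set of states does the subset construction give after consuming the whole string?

Start in {c}.
Read '2': {c} → {c, d}.
Read '0': {c, d} → {d}.
Read '2': {d} → {c}.
Read '2': {c} → {c, d}.

{c, d}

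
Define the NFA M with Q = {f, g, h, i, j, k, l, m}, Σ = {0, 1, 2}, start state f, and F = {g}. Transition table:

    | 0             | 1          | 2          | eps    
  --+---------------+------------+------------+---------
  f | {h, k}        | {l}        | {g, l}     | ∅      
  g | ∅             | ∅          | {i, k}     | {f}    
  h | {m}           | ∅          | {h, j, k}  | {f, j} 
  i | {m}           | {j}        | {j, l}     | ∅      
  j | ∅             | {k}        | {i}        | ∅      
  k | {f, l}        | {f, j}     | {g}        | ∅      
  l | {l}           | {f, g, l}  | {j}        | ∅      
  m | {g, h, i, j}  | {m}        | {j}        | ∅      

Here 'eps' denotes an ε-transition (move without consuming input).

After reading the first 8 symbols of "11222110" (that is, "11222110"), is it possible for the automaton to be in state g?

No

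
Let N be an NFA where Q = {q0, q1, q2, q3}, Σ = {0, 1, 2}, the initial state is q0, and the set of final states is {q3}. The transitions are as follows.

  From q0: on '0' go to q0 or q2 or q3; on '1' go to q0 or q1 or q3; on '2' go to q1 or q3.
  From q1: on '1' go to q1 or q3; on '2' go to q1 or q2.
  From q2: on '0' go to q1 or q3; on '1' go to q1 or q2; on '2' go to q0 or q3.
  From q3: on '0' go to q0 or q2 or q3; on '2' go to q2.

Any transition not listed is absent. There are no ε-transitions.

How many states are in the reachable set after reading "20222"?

4

Start in {q0}.
Read '2': {q0} → {q1, q3}.
Read '0': {q1, q3} → {q0, q2, q3}.
Read '2': {q0, q2, q3} → {q0, q1, q2, q3}.
Read '2': {q0, q1, q2, q3} → {q0, q1, q2, q3}.
Read '2': {q0, q1, q2, q3} → {q0, q1, q2, q3}.
That set has 4 states.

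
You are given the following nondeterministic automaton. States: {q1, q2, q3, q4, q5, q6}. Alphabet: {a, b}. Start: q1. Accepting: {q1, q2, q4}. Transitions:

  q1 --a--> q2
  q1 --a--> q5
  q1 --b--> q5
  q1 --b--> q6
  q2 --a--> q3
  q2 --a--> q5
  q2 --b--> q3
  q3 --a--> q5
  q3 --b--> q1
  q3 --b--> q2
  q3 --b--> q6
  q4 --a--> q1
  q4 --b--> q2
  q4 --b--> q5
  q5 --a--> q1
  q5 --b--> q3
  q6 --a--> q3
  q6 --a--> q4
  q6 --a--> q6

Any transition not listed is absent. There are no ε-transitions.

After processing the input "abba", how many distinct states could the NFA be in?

Start in {q1}.
Read 'a': q1→{q2, q5}; now {q2, q5}.
Read 'b': q2→{q3}, q5→{q3}; now {q3}.
Read 'b': q3→{q1, q2, q6}; now {q1, q2, q6}.
Read 'a': q1→{q2, q5}, q2→{q3, q5}, q6→{q3, q4, q6}; now {q2, q3, q4, q5, q6}.
That set has 5 states.

5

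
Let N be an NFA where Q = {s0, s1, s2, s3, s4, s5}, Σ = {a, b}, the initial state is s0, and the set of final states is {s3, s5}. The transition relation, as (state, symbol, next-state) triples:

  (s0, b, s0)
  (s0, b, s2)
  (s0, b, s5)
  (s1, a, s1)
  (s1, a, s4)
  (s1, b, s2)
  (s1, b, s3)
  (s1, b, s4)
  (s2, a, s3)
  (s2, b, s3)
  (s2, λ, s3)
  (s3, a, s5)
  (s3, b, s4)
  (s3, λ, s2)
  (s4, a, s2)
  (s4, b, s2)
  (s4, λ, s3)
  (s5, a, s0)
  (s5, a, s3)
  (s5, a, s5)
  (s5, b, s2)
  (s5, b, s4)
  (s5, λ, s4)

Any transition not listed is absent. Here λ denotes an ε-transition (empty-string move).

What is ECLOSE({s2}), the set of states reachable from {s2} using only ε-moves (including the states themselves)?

{s2, s3}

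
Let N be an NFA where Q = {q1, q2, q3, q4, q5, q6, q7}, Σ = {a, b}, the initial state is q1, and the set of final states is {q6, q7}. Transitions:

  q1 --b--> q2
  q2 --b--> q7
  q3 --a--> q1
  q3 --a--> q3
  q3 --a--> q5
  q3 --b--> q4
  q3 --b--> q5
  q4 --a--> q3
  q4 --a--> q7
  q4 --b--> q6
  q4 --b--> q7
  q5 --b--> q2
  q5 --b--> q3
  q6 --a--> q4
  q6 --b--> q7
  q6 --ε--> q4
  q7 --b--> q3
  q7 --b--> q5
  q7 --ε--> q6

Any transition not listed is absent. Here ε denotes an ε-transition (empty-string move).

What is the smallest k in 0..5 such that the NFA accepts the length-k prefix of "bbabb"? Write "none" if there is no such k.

Start in {q1}.
Read 'b': q1→{q2}; now {q2}.
Read 'b': q2→{q7}; union {q7}; ε-closure = {q4, q6, q7}.
None of the earlier sets intersect F, but {q4, q6, q7} does.

2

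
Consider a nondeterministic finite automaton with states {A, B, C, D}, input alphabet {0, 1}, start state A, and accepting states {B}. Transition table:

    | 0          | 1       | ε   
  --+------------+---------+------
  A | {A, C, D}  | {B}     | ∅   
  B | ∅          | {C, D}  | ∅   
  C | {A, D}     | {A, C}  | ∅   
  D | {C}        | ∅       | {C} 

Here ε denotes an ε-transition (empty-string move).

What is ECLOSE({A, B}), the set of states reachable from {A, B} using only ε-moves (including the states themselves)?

Begin with {A, B}.
No ε-moves leave this set, so the closure equals the set itself.

{A, B}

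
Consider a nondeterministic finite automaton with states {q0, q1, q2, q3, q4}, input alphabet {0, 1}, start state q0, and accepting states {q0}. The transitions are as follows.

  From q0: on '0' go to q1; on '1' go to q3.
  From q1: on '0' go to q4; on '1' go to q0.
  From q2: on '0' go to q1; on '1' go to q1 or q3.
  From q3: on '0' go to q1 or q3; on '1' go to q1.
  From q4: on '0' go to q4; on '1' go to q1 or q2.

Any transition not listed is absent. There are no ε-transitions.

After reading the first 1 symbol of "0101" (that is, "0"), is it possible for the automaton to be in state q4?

No

Start in {q0}.
Read '0': {q0} → {q1}.
State q4 is not in {q1}.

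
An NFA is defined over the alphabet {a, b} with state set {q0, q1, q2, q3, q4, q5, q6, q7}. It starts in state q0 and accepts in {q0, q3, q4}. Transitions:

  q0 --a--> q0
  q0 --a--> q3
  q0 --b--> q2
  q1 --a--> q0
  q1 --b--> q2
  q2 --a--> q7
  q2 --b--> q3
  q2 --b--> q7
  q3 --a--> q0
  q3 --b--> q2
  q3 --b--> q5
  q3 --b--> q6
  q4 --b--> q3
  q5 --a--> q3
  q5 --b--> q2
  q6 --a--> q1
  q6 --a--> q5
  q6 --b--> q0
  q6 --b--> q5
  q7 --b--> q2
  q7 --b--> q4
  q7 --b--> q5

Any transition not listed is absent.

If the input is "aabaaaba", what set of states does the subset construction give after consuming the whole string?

Start in {q0}.
Read 'a': q0→{q0, q3}; now {q0, q3}.
Read 'a': q0→{q0, q3}, q3→{q0}; now {q0, q3}.
Read 'b': q0→{q2}, q3→{q2, q5, q6}; now {q2, q5, q6}.
Read 'a': q2→{q7}, q5→{q3}, q6→{q1, q5}; now {q1, q3, q5, q7}.
Read 'a': q1→{q0}, q3→{q0}, q5→{q3}, q7→∅; now {q0, q3}.
Read 'a': q0→{q0, q3}, q3→{q0}; now {q0, q3}.
Read 'b': q0→{q2}, q3→{q2, q5, q6}; now {q2, q5, q6}.
Read 'a': q2→{q7}, q5→{q3}, q6→{q1, q5}; now {q1, q3, q5, q7}.

{q1, q3, q5, q7}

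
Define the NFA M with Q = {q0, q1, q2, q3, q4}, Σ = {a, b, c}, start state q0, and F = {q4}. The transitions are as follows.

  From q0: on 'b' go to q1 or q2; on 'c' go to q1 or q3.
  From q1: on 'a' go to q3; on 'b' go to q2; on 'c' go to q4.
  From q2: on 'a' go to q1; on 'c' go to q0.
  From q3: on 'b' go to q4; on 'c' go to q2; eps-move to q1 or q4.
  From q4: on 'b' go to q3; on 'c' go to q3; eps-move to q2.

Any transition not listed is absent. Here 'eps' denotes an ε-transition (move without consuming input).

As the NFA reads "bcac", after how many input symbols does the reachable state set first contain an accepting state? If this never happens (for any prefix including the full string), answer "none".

Start in {q0}.
Read 'b': q0→{q1, q2}; now {q1, q2}.
Read 'c': q1→{q4}, q2→{q0}; union {q0, q4}; ε-closure = {q0, q2, q4}.
None of the earlier sets intersect F, but {q0, q2, q4} does.

2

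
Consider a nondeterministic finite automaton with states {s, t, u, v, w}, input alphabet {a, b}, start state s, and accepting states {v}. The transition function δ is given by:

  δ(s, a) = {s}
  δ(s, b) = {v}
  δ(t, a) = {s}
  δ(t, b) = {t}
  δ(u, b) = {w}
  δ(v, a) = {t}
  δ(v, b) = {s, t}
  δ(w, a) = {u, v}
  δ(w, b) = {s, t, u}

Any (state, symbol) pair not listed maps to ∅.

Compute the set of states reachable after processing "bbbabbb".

{t, v}

Start in {s}.
Read 'b': {s} → {v}.
Read 'b': {v} → {s, t}.
Read 'b': {s, t} → {t, v}.
Read 'a': {t, v} → {s, t}.
Read 'b': {s, t} → {t, v}.
Read 'b': {t, v} → {s, t}.
Read 'b': {s, t} → {t, v}.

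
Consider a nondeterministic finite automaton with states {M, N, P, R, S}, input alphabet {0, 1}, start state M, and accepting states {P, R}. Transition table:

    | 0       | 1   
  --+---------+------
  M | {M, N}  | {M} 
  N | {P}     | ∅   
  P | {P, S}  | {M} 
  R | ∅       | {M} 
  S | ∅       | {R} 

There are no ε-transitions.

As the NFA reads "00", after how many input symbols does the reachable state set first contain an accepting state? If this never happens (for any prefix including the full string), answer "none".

Start in {M}.
Read '0': M→{M, N}; now {M, N}.
Read '0': M→{M, N}, N→{P}; now {M, N, P}.
None of the earlier sets intersect F, but {M, N, P} does.

2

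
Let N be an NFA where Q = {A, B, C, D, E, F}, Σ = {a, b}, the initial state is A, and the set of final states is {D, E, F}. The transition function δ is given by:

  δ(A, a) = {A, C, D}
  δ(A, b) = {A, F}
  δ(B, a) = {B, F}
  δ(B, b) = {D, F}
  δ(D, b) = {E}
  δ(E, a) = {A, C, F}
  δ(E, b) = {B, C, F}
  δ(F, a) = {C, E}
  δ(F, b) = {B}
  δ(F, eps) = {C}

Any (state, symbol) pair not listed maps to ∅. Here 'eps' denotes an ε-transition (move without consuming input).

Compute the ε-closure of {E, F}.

{C, E, F}

Begin with {E, F}.
ε-move F → C; add C.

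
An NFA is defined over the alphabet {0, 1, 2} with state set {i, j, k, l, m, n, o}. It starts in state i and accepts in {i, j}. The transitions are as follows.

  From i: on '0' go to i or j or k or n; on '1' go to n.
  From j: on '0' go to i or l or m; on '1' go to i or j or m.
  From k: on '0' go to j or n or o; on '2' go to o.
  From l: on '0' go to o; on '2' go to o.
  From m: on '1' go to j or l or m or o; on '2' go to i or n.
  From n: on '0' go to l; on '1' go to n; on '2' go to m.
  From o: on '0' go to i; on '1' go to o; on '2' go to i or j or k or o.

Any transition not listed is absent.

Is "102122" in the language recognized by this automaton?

Yes

Start in {i}.
Read '1': {i} → {n}.
Read '0': {n} → {l}.
Read '2': {l} → {o}.
Read '1': {o} → {o}.
Read '2': {o} → {i, j, k, o}.
Read '2': {i, j, k, o} → {i, j, k, o}.
The final set {i, j, k, o} contains the accepting states i, j.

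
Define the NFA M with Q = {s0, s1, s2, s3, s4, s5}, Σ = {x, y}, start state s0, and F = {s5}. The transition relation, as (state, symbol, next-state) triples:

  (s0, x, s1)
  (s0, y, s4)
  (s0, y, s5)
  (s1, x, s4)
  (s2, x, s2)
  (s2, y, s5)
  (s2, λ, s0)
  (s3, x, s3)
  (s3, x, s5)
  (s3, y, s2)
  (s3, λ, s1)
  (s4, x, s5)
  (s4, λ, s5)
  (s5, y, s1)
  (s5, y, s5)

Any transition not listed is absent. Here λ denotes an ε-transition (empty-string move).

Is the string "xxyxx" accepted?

Start in {s0}.
Read 'x': s0→{s1}; now {s1}.
Read 'x': s1→{s4}; union {s4}; ε-closure = {s4, s5}.
Read 'y': s4→∅, s5→{s1, s5}; now {s1, s5}.
Read 'x': s1→{s4}, s5→∅; union {s4}; ε-closure = {s4, s5}.
Read 'x': s4→{s5}, s5→∅; now {s5}.
The final set {s5} contains the accepting state s5.

Yes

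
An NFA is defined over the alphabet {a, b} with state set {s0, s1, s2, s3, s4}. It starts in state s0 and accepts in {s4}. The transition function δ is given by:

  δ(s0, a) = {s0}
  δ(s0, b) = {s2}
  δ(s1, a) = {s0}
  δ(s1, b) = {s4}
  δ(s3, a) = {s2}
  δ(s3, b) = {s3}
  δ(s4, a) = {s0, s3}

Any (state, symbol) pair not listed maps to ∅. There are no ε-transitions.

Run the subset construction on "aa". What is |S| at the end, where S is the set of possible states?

Start in {s0}.
Read 'a': s0→{s0}; now {s0}.
Read 'a': s0→{s0}; now {s0}.
That set has 1 state.

1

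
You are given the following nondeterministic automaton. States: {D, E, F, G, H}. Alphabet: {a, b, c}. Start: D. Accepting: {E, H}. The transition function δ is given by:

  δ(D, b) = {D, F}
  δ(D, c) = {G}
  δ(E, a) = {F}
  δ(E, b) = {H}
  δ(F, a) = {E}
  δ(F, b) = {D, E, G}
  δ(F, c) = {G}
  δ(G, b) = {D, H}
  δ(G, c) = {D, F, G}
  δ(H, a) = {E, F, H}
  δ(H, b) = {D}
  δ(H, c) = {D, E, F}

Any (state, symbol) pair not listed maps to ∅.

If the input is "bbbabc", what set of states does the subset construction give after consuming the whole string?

{D, E, F, G}

Start in {D}.
Read 'b': {D} → {D, F}.
Read 'b': {D, F} → {D, E, F, G}.
Read 'b': {D, E, F, G} → {D, E, F, G, H}.
Read 'a': {D, E, F, G, H} → {E, F, H}.
Read 'b': {E, F, H} → {D, E, G, H}.
Read 'c': {D, E, G, H} → {D, E, F, G}.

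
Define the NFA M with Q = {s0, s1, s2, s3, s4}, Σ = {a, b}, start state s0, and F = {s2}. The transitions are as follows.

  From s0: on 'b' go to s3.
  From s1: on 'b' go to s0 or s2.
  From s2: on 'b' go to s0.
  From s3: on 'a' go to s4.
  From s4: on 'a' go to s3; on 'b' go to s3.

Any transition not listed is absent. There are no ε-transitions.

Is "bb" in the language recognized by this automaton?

Start in {s0}.
Read 'b': s0→{s3}; now {s3}.
Read 'b': s3→∅; now ∅.
The final set ∅ contains no accepting state.

No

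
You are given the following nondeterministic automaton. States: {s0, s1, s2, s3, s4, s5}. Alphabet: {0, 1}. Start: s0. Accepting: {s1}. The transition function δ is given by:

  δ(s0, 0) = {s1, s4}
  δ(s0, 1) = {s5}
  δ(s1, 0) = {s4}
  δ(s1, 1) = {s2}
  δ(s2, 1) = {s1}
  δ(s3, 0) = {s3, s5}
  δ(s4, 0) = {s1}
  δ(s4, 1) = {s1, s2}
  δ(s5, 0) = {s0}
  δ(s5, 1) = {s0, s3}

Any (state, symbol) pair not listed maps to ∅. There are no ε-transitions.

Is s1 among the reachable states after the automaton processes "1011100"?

Start in {s0}.
Read '1': s0→{s5}; now {s5}.
Read '0': s5→{s0}; now {s0}.
Read '1': s0→{s5}; now {s5}.
Read '1': s5→{s0, s3}; now {s0, s3}.
Read '1': s0→{s5}, s3→∅; now {s5}.
Read '0': s5→{s0}; now {s0}.
Read '0': s0→{s1, s4}; now {s1, s4}.
State s1 is in {s1, s4}.

Yes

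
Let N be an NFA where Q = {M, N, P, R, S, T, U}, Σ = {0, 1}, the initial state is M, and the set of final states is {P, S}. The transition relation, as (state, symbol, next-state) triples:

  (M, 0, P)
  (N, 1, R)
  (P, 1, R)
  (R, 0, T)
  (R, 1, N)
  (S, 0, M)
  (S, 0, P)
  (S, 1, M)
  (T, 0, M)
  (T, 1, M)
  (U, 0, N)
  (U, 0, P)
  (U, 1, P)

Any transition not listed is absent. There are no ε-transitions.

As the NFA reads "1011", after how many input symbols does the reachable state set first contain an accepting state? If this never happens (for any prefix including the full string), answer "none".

none

Start in {M}.
Read '1': M→∅; now ∅.
The set is empty and remains empty for the remaining 3 symbols.
No reachable set along the way intersects F.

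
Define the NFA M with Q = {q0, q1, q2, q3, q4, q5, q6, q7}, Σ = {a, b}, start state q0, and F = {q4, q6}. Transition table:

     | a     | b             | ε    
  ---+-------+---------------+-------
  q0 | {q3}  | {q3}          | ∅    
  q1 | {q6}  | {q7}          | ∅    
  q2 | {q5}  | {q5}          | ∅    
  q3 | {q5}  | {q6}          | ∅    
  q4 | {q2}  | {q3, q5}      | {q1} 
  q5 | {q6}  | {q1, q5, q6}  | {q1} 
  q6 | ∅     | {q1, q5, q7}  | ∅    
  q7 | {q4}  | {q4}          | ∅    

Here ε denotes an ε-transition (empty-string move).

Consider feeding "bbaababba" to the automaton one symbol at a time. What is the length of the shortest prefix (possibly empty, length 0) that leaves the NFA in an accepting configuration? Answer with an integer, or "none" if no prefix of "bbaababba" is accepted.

2

Start in {q0}.
Read 'b': q0→{q3}; now {q3}.
Read 'b': q3→{q6}; now {q6}.
None of the earlier sets intersect F, but {q6} does.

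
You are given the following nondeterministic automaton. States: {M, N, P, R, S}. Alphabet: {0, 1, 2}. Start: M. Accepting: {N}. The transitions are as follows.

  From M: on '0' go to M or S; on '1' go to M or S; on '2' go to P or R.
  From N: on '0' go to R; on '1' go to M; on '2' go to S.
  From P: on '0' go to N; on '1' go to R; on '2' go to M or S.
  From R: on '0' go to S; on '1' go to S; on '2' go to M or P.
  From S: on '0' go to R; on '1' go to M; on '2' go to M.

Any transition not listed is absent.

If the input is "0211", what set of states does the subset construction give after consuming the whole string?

{M, S}

Start in {M}.
Read '0': {M} → {M, S}.
Read '2': {M, S} → {M, P, R}.
Read '1': {M, P, R} → {M, R, S}.
Read '1': {M, R, S} → {M, S}.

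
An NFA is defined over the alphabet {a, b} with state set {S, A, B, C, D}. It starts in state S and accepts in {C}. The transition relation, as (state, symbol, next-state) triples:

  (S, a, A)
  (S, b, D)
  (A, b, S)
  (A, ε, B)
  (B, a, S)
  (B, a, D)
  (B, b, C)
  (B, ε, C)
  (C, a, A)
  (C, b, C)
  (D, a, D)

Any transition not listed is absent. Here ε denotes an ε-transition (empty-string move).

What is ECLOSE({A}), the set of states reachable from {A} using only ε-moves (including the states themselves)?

Begin with {A}.
ε-move A → B; add B.
ε-move B → C; add C.

{A, B, C}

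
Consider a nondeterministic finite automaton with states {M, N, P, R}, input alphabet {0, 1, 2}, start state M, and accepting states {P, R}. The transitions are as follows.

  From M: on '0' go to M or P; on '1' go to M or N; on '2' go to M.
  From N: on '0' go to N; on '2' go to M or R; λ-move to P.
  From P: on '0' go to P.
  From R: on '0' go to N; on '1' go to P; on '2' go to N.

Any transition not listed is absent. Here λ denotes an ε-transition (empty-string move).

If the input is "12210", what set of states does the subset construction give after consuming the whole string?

Start in {M}.
Read '1': {M} → {M, N, P}.
Read '2': {M, N, P} → {M, R}.
Read '2': {M, R} → {M, N, P}.
Read '1': {M, N, P} → {M, N, P}.
Read '0': {M, N, P} → {M, N, P}.

{M, N, P}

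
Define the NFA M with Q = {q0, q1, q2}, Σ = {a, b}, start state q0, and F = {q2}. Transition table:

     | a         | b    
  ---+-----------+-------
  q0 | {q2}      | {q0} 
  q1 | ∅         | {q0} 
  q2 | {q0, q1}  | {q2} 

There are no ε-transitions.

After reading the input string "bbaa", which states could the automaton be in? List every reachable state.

Start in {q0}.
Read 'b': q0→{q0}; now {q0}.
Read 'b': q0→{q0}; now {q0}.
Read 'a': q0→{q2}; now {q2}.
Read 'a': q2→{q0, q1}; now {q0, q1}.

{q0, q1}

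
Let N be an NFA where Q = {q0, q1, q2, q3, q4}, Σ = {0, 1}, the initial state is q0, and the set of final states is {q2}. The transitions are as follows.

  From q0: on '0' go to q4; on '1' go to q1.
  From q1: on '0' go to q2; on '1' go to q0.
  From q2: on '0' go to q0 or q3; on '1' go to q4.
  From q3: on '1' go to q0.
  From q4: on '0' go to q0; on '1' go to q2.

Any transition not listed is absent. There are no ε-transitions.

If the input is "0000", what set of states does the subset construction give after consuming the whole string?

{q0}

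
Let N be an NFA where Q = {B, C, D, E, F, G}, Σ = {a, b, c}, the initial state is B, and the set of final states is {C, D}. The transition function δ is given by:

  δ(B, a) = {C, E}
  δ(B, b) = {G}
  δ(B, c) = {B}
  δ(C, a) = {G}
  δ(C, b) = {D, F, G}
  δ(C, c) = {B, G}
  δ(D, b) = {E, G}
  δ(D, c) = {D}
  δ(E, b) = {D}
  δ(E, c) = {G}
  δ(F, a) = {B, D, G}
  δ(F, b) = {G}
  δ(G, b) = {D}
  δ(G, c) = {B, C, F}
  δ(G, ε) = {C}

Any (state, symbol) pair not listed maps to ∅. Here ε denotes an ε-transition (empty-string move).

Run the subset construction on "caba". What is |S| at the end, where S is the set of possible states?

4

Start in {B}.
Read 'c': B→{B}; now {B}.
Read 'a': B→{C, E}; now {C, E}.
Read 'b': C→{D, F, G}, E→{D}; union {D, F, G}; ε-closure = {C, D, F, G}.
Read 'a': C→{G}, D→∅, F→{B, D, G}, G→∅; union {B, D, G}; ε-closure = {B, C, D, G}.
That set has 4 states.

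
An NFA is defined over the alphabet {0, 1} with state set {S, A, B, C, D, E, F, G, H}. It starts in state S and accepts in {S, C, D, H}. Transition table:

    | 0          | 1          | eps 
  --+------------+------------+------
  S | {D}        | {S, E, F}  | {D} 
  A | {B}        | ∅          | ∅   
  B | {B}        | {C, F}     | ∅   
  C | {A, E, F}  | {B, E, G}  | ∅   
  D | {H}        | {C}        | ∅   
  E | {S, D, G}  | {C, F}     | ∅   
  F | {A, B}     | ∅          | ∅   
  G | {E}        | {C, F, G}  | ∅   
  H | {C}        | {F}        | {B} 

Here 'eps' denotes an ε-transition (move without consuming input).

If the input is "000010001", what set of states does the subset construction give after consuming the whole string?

Start: ε-closure({S}) = {S, D}.
Read '0': S→{D}, D→{H}; union {D, H}; ε-closure = {B, D, H}.
Read '0': B→{B}, D→{H}, H→{C}; now {B, C, H}.
Read '0': B→{B}, C→{A, E, F}, H→{C}; now {A, B, C, E, F}.
Read '0': A→{B}, B→{B}, C→{A, E, F}, E→{S, D, G}, F→{A, B}; now {S, A, B, D, E, F, G}.
Read '1': S→{S, E, F}, A→∅, B→{C, F}, D→{C}, E→{C, F}, F→∅, G→{C, F, G}; union {S, C, E, F, G}; ε-closure = {S, C, D, E, F, G}.
Read '0': S→{D}, C→{A, E, F}, D→{H}, E→{S, D, G}, F→{A, B}, G→{E}; now {S, A, B, D, E, F, G, H}.
Read '0': S→{D}, A→{B}, B→{B}, D→{H}, E→{S, D, G}, F→{A, B}, G→{E}, H→{C}; now {S, A, B, C, D, E, G, H}.
Read '0': S→{D}, A→{B}, B→{B}, C→{A, E, F}, D→{H}, E→{S, D, G}, G→{E}, H→{C}; now {S, A, B, C, D, E, F, G, H}.
Read '1': S→{S, E, F}, A→∅, B→{C, F}, C→{B, E, G}, D→{C}, E→{C, F}, F→∅, G→{C, F, G}, H→{F}; union {S, B, C, E, F, G}; ε-closure = {S, B, C, D, E, F, G}.

{S, B, C, D, E, F, G}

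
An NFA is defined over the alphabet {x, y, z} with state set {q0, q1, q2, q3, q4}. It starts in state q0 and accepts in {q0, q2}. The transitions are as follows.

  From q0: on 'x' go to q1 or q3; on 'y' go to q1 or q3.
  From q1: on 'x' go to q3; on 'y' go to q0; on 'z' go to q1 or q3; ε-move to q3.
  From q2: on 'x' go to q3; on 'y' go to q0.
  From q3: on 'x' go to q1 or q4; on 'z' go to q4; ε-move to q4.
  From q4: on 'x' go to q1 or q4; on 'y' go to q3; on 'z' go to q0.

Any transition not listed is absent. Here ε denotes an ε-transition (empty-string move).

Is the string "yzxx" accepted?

Start in {q0}.
Read 'y': q0→{q1, q3}; union {q1, q3}; ε-closure = {q1, q3, q4}.
Read 'z': q1→{q1, q3}, q3→{q4}, q4→{q0}; now {q0, q1, q3, q4}.
Read 'x': q0→{q1, q3}, q1→{q3}, q3→{q1, q4}, q4→{q1, q4}; now {q1, q3, q4}.
Read 'x': q1→{q3}, q3→{q1, q4}, q4→{q1, q4}; now {q1, q3, q4}.
The final set {q1, q3, q4} contains no accepting state.

No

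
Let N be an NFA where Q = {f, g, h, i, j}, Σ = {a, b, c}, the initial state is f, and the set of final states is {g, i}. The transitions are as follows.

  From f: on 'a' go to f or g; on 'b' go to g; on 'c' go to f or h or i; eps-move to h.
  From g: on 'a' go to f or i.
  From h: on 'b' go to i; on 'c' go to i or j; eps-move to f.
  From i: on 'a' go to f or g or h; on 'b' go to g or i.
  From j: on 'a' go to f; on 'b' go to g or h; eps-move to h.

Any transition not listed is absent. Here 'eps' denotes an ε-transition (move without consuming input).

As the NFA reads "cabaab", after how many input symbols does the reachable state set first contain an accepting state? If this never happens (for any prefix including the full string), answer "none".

1

Start: ε-closure({f}) = {f, h}.
Read 'c': {f, h} → {f, h, i, j}.
None of the earlier sets intersect F, but {f, h, i, j} does.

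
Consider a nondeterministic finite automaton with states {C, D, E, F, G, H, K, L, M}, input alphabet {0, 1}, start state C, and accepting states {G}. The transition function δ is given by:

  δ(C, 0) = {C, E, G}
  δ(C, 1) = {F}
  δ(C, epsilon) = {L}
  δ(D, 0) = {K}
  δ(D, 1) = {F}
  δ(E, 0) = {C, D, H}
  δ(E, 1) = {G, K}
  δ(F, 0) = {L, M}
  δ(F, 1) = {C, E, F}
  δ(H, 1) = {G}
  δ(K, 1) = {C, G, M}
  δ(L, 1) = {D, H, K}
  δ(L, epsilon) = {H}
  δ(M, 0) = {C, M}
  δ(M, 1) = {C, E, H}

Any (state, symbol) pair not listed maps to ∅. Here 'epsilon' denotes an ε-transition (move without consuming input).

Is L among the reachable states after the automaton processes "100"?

Yes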